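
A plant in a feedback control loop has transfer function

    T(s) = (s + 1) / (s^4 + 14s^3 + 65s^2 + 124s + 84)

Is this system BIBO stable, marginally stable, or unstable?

stable

The denominator s^4 + 14s^3 + 65s^2 + 124s + 84 factors as (s + 3)(s + 2)^2(s + 7), giving poles at s = -3, -2, -2, -7.
Since all poles lie strictly in the left half-plane, the system is stable.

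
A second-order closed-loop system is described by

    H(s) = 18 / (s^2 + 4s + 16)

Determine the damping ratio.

Compare the denominator to the standard form s^2 + 2ζωₙs + ωₙ².
ωₙ² = 16, so ωₙ = 4 rad/s.
2ζωₙ = 4, so ζ = 4/(2·4) = 0.5.
With ζ = 0.5 the response is underdamped.

ζ = 0.5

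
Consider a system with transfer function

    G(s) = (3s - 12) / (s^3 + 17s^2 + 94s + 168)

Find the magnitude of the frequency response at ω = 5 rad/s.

|G(j5)| ≈ 0.04465

Substitute s = j5: numerator = -12 + j15, denominator = -257 + j345.
|G(j5)| = |-12 + j15| / |-257 + j345| = 19.209 / 430.20 ≈ 0.04465.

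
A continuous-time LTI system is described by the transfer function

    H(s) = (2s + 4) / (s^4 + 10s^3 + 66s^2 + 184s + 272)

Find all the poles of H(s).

s = -2 ± 2j, -3 ± 5j

The poles are the roots of the denominator s^4 + 10s^3 + 66s^2 + 184s + 272 = 0.
No real roots exist; factor into two real quadratics: (s^2 + 4s + 8)(s^2 + 6s + 34) = 0.
Each quadratic gives a conjugate pair via the quadratic formula.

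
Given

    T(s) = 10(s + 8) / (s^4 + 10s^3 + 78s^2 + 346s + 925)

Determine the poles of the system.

The poles are the roots of the denominator s^4 + 10s^3 + 78s^2 + 346s + 925 = 0.
No real roots exist; factor into two real quadratics: (s^2 + 8s + 25)(s^2 + 2s + 37) = 0.
Each quadratic gives a conjugate pair via the quadratic formula.

s = -4 ± 3j, -1 ± 6j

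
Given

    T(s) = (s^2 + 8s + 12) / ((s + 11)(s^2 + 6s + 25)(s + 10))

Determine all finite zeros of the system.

s = -2, -6

Set the numerator to zero: s^2 + 8s + 12 = 0.
Factoring: (s + 2)(s + 6) = 0.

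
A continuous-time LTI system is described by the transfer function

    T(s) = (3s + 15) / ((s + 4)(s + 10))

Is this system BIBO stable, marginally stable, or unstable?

stable

The poles can be read from the denominator factors: s = -4, -10.
Since all poles lie strictly in the left half-plane, the system is stable.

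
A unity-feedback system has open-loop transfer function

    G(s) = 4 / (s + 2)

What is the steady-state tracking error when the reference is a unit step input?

e_ss = 0.3333

G(s) has no poles at the origin.
This is a Type 0 system. Kp = lim_{s→0} G(s) = 4/2 = 2.
e_ss = 1/(1 + Kp) = 1/(1 + 2) = 1/3 ≈ 0.3333.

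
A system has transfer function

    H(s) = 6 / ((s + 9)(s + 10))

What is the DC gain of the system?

At s = 0 each factor (s + a) contributes a and each (s^2 + bs + c) contributes c.
H(0) = 6·1 / ((9) · (10)) = 6/90 = 1/15.

H(0) = 1/15 ≈ 0.06667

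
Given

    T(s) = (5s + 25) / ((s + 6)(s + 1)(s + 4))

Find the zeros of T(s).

Set the numerator to zero: 5s + 25 = 0, i.e. 5·(s + 5) = 0.
So s = -5.

s = -5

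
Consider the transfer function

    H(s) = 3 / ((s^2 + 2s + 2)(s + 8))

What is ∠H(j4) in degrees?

∠H(j4) ≈ -176.8°

At s = j4: numerator = 3, denominator = -144 + j8.
∠H = ∠num − ∠den = 0° − (176.82°) = -176.8°.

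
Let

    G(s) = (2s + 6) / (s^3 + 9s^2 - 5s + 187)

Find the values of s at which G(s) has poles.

s = 1 + 4j, 1 - 4j, -11

The poles are the roots of the denominator s^3 + 9s^2 - 5s + 187 = 0.
Trying s = -11: the polynomial evaluates to 0, so (s + 11) is a factor.
Dividing out leaves s^2 - 2s + 17 = 0.
The quadratic formula then gives s = 1 ± 4j.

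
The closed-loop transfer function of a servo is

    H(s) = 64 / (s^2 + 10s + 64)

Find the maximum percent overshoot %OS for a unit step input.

Comparing s^2 + 10s + 64 to s^2 + 2ζωₙs + ωₙ²: ωₙ = 8 rad/s and ζ = 10/(2·8) = 0.625.
%OS = 100·exp(−πζ/√(1−ζ²)) = 100·exp(−π·0.625/√(1−0.625²)) ≈ 8.08%.

%OS ≈ 8.08%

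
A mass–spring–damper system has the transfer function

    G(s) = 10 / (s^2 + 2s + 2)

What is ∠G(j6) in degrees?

∠G(j6) ≈ -160.6°

At s = j6: numerator = 10, denominator = -34 + j12.
∠G = ∠num − ∠den = 0° − (160.56°) = -160.6°.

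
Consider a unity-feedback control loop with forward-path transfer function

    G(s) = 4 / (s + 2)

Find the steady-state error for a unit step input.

G(s) has no poles at the origin.
This is a Type 0 system. Kp = lim_{s→0} G(s) = 4/2 = 2.
e_ss = 1/(1 + Kp) = 1/(1 + 2) = 1/3 ≈ 0.3333.

e_ss = 0.3333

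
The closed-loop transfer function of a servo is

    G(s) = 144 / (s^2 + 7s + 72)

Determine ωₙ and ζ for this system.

ωₙ ≈ 8.485 rad/s, ζ ≈ 0.4125

Compare the denominator to the standard form s^2 + 2ζωₙs + ωₙ².
ωₙ² = 72, so ωₙ = √72 ≈ 8.485 rad/s.
2ζωₙ = 7, so ζ = 7/(2·√72) ≈ 0.4125.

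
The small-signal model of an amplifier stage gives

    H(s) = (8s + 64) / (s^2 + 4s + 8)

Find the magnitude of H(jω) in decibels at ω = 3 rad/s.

Substitute s = j3: numerator = 64 + j24, denominator = -1 + j12.
|H(j3)| = |64 + j24| / |-1 + j12| = 68.352 / 12.042 ≈ 5.676.
In decibels: 20·log₁₀(5.676) ≈ 15.1 dB.

|H(j3)|_dB ≈ 15.1 dB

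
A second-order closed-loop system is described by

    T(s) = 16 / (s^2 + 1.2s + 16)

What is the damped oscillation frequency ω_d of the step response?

Comparing s^2 + 1.2s + 16 to s^2 + 2ζωₙs + ωₙ²: ωₙ = 4 rad/s and ζ = 1.2/(2·4) = 0.15.
ζωₙ = 1.2/2 = 0.6, so ω_d = ωₙ√(1−ζ²) = √(ωₙ² − (ζωₙ)²) = √(16 − 0.6²) = √15.64 ≈ 3.955 rad/s.

ω_d ≈ 3.955 rad/s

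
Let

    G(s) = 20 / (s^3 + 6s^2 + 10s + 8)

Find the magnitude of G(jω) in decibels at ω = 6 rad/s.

|G(j6)|_dB ≈ -22.3 dB

Substitute s = j6: numerator = 20, denominator = -208 - j156.
|G(j6)| = |20| / |-208 - j156| = 20 / 260 ≈ 0.07692.
In decibels: 20·log₁₀(0.07692) ≈ -22.3 dB.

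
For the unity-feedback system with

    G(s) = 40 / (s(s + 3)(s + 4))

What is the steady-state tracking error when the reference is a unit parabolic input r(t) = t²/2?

e_ss = ∞

G(s) has one pole at the origin.
This is a Type 1 system; Ka = lim_{s→0} s^2·G(s) = 0, so the steady-state error for a parabola input is infinite.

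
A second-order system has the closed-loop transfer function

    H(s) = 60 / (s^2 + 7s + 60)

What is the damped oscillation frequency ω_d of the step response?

ω_d ≈ 6.910 rad/s

Comparing s^2 + 7s + 60 to s^2 + 2ζωₙs + ωₙ²: ωₙ = √60 ≈ 7.746 rad/s and ζ = 7/(2·√60) ≈ 0.4518.
ζωₙ = 7/2 = 3.5, so ω_d = ωₙ√(1−ζ²) = √(ωₙ² − (ζωₙ)²) = √(60 − 3.5²) = √47.75 ≈ 6.910 rad/s.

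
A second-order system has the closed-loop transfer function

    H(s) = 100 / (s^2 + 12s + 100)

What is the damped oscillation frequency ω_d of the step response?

Comparing s^2 + 12s + 100 to s^2 + 2ζωₙs + ωₙ²: ωₙ = 10 rad/s and ζ = 12/(2·10) = 0.6.
ζωₙ = 12/2 = 6, so ω_d = ωₙ√(1−ζ²) = √(ωₙ² − (ζωₙ)²) = √(100 − 6²) = √64 = 8 rad/s.

ω_d = 8 rad/s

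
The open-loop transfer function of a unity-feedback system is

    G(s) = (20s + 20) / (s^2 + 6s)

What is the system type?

Factor s from the denominator: s^2 + 6s = s·(s + 6).
There is 1 pole at the origin, so the system is Type 1.

Type 1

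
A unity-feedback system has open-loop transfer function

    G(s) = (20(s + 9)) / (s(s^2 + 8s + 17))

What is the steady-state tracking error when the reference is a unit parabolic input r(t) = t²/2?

G(s) has one pole at the origin.
This is a Type 1 system; Ka = lim_{s→0} s^2·G(s) = 0, so the steady-state error for a parabola input is infinite.

e_ss = ∞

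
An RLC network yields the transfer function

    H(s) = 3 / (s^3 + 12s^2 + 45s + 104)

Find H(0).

Set s = 0: H(0) = (3) / (104) = 3/104.

H(0) = 3/104 ≈ 0.02885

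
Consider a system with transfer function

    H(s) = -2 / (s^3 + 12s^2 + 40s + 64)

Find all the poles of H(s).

s = -2 + 2j, -2 - 2j, -8

The poles are the roots of the denominator s^3 + 12s^2 + 40s + 64 = 0.
Trying s = -8: the polynomial evaluates to 0, so (s + 8) is a factor.
Dividing out leaves s^2 + 4s + 8 = 0.
The quadratic formula then gives s = -2 ± 2j.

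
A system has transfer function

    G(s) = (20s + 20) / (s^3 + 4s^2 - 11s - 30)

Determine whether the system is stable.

The denominator s^3 + 4s^2 - 11s - 30 factors as (s + 5)(s + 2)(s - 3), giving poles at s = -5, -2, 3.
Since the pole(s) at s = 3 lie in the right half-plane, the system is unstable.

unstable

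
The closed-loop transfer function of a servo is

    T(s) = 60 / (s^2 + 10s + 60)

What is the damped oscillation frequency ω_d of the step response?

Comparing s^2 + 10s + 60 to s^2 + 2ζωₙs + ωₙ²: ωₙ = √60 ≈ 7.746 rad/s and ζ = 10/(2·√60) ≈ 0.6455.
ζωₙ = 10/2 = 5, so ω_d = ωₙ√(1−ζ²) = √(ωₙ² − (ζωₙ)²) = √(60 − 5²) = √35 ≈ 5.916 rad/s.

ω_d ≈ 5.916 rad/s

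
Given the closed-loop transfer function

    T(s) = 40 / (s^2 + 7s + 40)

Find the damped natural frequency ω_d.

Comparing s^2 + 7s + 40 to s^2 + 2ζωₙs + ωₙ²: ωₙ = √40 ≈ 6.325 rad/s and ζ = 7/(2·√40) ≈ 0.5534.
ζωₙ = 7/2 = 3.5, so ω_d = ωₙ√(1−ζ²) = √(ωₙ² − (ζωₙ)²) = √(40 − 3.5²) = √27.75 ≈ 5.268 rad/s.

ω_d ≈ 5.268 rad/s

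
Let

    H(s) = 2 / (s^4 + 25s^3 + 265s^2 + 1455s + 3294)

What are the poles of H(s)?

s = -5 ± 6j, -6, -9

The poles are the roots of the denominator s^4 + 25s^3 + 265s^2 + 1455s + 3294 = 0.
Trying s = -6: the polynomial evaluates to 0, so (s + 6) is a factor.
Dividing out leaves s^3 + 19s^2 + 151s + 549 = 0.
This factors further as (s^2 + 10s + 61)(s + 9) = 0.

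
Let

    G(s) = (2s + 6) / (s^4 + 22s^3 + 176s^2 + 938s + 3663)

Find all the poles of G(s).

s = -1 ± 6j, -11, -9

The poles are the roots of the denominator s^4 + 22s^3 + 176s^2 + 938s + 3663 = 0.
Trying s = -11: the polynomial evaluates to 0, so (s + 11) is a factor.
Dividing out leaves s^3 + 11s^2 + 55s + 333 = 0.
This factors further as (s^2 + 2s + 37)(s + 9) = 0.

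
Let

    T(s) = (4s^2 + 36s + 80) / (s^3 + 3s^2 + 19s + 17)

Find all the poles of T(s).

The poles are the roots of the denominator s^3 + 3s^2 + 19s + 17 = 0.
Trying s = -1: the polynomial evaluates to 0, so (s + 1) is a factor.
Dividing out leaves s^2 + 2s + 17 = 0.
The quadratic formula then gives s = -1 ± 4j.

s = -1 + 4j, -1 - 4j, -1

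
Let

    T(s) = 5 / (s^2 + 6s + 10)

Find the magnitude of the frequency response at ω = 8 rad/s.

|T(j8)| ≈ 0.06920

Substitute s = j8: numerator = 5, denominator = -54 + j48.
|T(j8)| = |5| / |-54 + j48| = 5 / 72.250 ≈ 0.06920.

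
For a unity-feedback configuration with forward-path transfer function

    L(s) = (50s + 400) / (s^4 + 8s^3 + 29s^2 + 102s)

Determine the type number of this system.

Factor s from the denominator: s^4 + 8s^3 + 29s^2 + 102s = s·(s^3 + 8s^2 + 29s + 102).
There is 1 pole at the origin, so the system is Type 1.

Type 1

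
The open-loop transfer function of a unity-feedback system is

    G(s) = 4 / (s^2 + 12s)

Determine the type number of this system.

The denominator has 1 factor of s at the origin (free integrator), so this is a Type 1 system.

Type 1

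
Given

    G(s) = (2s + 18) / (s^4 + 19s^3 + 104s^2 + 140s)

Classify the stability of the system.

marginally stable

The denominator s^4 + 19s^3 + 104s^2 + 140s factors as s(s + 7)(s + 2)(s + 10), giving poles at s = 0, -7, -2, -10.
Since the simple pole(s) at s = 0 lie on the jω-axis with none in the right half-plane, the system is marginally stable.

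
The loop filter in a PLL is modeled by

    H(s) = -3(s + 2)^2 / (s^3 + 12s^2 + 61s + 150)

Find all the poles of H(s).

The poles are the roots of the denominator s^3 + 12s^2 + 61s + 150 = 0.
Trying s = -6: the polynomial evaluates to 0, so (s + 6) is a factor.
Dividing out leaves s^2 + 6s + 25 = 0.
The quadratic formula then gives s = -3 ± 4j.

s = -6, -3 ± 4j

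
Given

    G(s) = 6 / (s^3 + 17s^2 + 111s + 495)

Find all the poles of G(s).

s = -3 ± 6j, -11

The poles are the roots of the denominator s^3 + 17s^2 + 111s + 495 = 0.
Trying s = -11: the polynomial evaluates to 0, so (s + 11) is a factor.
Dividing out leaves s^2 + 6s + 45 = 0.
The quadratic formula then gives s = -3 ± 6j.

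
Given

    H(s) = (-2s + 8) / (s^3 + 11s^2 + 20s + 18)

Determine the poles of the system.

s = -1 ± j, -9

The poles are the roots of the denominator s^3 + 11s^2 + 20s + 18 = 0.
Trying s = -9: the polynomial evaluates to 0, so (s + 9) is a factor.
Dividing out leaves s^2 + 2s + 2 = 0.
The quadratic formula then gives s = -1 ± 1j.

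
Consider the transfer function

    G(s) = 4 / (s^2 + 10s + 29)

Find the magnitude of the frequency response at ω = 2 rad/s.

Substitute s = j2: numerator = 4, denominator = 25 + j20.
|G(j2)| = |4| / |25 + j20| = 4 / 32.016 ≈ 0.1249.

|G(j2)| ≈ 0.1249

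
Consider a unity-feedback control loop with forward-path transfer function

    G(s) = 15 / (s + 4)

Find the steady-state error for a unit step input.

e_ss = 0.2105

G(s) has no poles at the origin.
This is a Type 0 system. Kp = lim_{s→0} G(s) = 15/4.
e_ss = 1/(1 + Kp) = 1/(1 + 15/4) = 4/19 ≈ 0.2105.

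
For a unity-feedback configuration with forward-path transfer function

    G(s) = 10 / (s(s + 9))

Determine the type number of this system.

Type 1

The denominator has 1 factor of s at the origin (free integrator), so this is a Type 1 system.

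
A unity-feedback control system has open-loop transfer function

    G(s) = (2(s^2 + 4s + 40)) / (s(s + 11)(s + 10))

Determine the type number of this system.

The denominator has 1 factor of s at the origin (free integrator), so this is a Type 1 system.

Type 1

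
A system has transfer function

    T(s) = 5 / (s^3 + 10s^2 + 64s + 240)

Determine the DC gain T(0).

T(0) = 1/48 ≈ 0.02083

Set s = 0: T(0) = (5) / (240) = 1/48.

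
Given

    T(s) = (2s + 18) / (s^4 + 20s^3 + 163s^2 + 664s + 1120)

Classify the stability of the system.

The denominator s^4 + 20s^3 + 163s^2 + 664s + 1120 factors as (s^2 + 8s + 32)(s + 5)(s + 7), giving poles at s = -4 ± 4j, -5, -7.
Since all poles lie strictly in the left half-plane, the system is stable.

stable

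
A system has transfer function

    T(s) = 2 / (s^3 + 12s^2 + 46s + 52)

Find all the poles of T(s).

The poles are the roots of the denominator s^3 + 12s^2 + 46s + 52 = 0.
Trying s = -2: the polynomial evaluates to 0, so (s + 2) is a factor.
Dividing out leaves s^2 + 10s + 26 = 0.
The quadratic formula then gives s = -5 ± 1j.

s = -5 + j, -5 - j, -2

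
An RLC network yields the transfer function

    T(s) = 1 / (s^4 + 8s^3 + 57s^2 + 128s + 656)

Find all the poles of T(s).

s = 4j, -4j, -4 + 5j, -4 - 5j

The poles are the roots of the denominator s^4 + 8s^3 + 57s^2 + 128s + 656 = 0.
No real roots exist; factor into two real quadratics: (s^2 + 16)(s^2 + 8s + 41) = 0.
Each quadratic gives a conjugate pair via the quadratic formula.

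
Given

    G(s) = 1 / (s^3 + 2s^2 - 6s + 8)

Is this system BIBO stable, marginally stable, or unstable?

unstable

The denominator s^3 + 2s^2 - 6s + 8 factors as (s + 4)(s^2 - 2s + 2), giving poles at s = -4, 1 + j, 1 - j.
Since the pole(s) at s = 1 ± j lie in the right half-plane, the system is unstable.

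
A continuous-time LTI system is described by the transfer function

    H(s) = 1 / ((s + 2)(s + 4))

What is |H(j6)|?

Substitute s = j6: numerator = 1, denominator = -28 + j36.
|H(j6)| = |1| / |-28 + j36| = 1 / 45.607 ≈ 0.02193.

|H(j6)| ≈ 0.02193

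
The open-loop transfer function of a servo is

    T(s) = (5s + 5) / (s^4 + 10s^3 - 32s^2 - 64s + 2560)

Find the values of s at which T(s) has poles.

The poles are the roots of the denominator s^4 + 10s^3 - 32s^2 - 64s + 2560 = 0.
Trying s = -10: the polynomial evaluates to 0, so (s + 10) is a factor.
Dividing out leaves s^3 - 32s + 256 = 0.
This factors further as (s^2 - 8s + 32)(s + 8) = 0.

s = -10, 4 + 4j, 4 - 4j, -8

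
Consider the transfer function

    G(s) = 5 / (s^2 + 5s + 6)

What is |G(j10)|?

Substitute s = j10: numerator = 5, denominator = -94 + j50.
|G(j10)| = |5| / |-94 + j50| = 5 / 106.47 ≈ 0.04696.

|G(j10)| ≈ 0.04696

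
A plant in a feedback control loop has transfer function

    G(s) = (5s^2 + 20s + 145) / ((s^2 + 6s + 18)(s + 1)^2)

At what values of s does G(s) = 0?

s = -2 + 5j, -2 - 5j

Set the numerator to zero: 5s^2 + 20s + 145 = 0, i.e. 5·(s^2 + 4s + 29) = 0.
Factoring: (s^2 + 4s + 29) = 0.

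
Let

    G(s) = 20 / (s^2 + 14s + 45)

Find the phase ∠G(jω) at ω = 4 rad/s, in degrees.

∠G(j4) ≈ -62.62°

At s = j4: numerator = 20, denominator = 29 + j56.
∠G = ∠num − ∠den = 0° − (62.622°) = -62.62°.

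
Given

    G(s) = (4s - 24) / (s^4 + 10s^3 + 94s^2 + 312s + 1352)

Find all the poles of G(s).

s = -1 + 5j, -1 - 5j, -4 + 6j, -4 - 6j

The poles are the roots of the denominator s^4 + 10s^3 + 94s^2 + 312s + 1352 = 0.
No real roots exist; factor into two real quadratics: (s^2 + 2s + 26)(s^2 + 8s + 52) = 0.
Each quadratic gives a conjugate pair via the quadratic formula.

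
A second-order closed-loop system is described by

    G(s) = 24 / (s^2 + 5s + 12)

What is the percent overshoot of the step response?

%OS ≈ 3.78%

Comparing s^2 + 5s + 12 to s^2 + 2ζωₙs + ωₙ²: ωₙ = √12 ≈ 3.464 rad/s and ζ = 5/(2·√12) ≈ 0.7217.
%OS = 100·exp(−πζ/√(1−ζ²)) = 100·exp(−π·0.7217/√(1−0.7217²)) ≈ 3.78%.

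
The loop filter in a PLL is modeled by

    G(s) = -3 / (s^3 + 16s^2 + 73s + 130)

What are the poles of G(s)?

The poles are the roots of the denominator s^3 + 16s^2 + 73s + 130 = 0.
Trying s = -10: the polynomial evaluates to 0, so (s + 10) is a factor.
Dividing out leaves s^2 + 6s + 13 = 0.
The quadratic formula then gives s = -3 ± 2j.

s = -3 + 2j, -3 - 2j, -10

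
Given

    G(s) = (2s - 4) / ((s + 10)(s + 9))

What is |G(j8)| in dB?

|G(j8)|_dB ≈ -19.4 dB

Substitute s = j8: numerator = -4 + j16, denominator = 26 + j152.
|G(j8)| = |-4 + j16| / |26 + j152| = 16.492 / 154.21 ≈ 0.1069.
In decibels: 20·log₁₀(0.1069) ≈ -19.4 dB.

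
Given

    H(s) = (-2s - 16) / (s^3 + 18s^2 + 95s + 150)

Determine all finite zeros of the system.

Set the numerator to zero: -2s - 16 = 0, i.e. -2·(s + 8) = 0.
So s = -8.

s = -8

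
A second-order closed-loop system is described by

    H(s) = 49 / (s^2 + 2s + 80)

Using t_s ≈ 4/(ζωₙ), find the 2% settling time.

t_s ≈ 4 s

Comparing s^2 + 2s + 80 to s^2 + 2ζωₙs + ωₙ²: ωₙ = √80 ≈ 8.944 rad/s and ζ = 2/(2·√80) ≈ 0.1118.
ζωₙ = 2/2 = 1, so t_s ≈ 4/(ζωₙ) = 4/1 = 4 s.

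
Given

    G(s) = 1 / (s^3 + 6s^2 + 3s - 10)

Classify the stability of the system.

unstable

The denominator s^3 + 6s^2 + 3s - 10 factors as (s + 2)(s - 1)(s + 5), giving poles at s = -2, 1, -5.
Since the pole(s) at s = 1 lie in the right half-plane, the system is unstable.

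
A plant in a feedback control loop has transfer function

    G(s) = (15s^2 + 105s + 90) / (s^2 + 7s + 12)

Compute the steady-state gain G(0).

G(0) = 15/2 ≈ 7.500

Set s = 0: G(0) = (90) / (12) = 15/2.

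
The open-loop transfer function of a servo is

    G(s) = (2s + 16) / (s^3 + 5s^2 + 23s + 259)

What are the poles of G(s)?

The poles are the roots of the denominator s^3 + 5s^2 + 23s + 259 = 0.
Trying s = -7: the polynomial evaluates to 0, so (s + 7) is a factor.
Dividing out leaves s^2 - 2s + 37 = 0.
The quadratic formula then gives s = 1 ± 6j.

s = 1 ± 6j, -7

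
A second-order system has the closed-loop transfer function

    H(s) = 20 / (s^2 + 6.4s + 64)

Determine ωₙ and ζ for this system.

ωₙ = 8 rad/s, ζ = 0.4

Compare the denominator to the standard form s^2 + 2ζωₙs + ωₙ².
ωₙ² = 64, so ωₙ = 8 rad/s.
2ζωₙ = 6.4, so ζ = 6.4/(2·8) = 0.4.
With ζ = 0.4 the response is underdamped.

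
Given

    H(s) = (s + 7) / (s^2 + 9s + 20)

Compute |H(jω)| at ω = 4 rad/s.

Substitute s = j4: numerator = 7 + j4, denominator = 4 + j36.
|H(j4)| = |7 + j4| / |4 + j36| = 8.0623 / 36.222 ≈ 0.2226.

|H(j4)| ≈ 0.2226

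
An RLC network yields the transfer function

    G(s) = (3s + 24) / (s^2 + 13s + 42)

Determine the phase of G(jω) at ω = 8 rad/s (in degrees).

At s = j8: numerator = 24 + j24, denominator = -22 + j104.
∠G = ∠num − ∠den = 45° − (101.94°) = -56.94°.

∠G(j8) ≈ -56.94°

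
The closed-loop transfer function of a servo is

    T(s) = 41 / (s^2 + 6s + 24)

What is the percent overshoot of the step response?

%OS ≈ 8.77%

Comparing s^2 + 6s + 24 to s^2 + 2ζωₙs + ωₙ²: ωₙ = √24 ≈ 4.899 rad/s and ζ = 6/(2·√24) ≈ 0.6124.
%OS = 100·exp(−πζ/√(1−ζ²)) = 100·exp(−π·0.6124/√(1−0.6124²)) ≈ 8.77%.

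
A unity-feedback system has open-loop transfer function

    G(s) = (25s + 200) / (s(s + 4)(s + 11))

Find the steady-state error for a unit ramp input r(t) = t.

e_ss = 0.2200

G(s) has one pole at the origin.
This is a Type 1 system. Kv = lim_{s→0} s·G(s) = 200/44 = 50/11.
e_ss = 1/Kv = 1/(50/11) = 11/50 ≈ 0.2200.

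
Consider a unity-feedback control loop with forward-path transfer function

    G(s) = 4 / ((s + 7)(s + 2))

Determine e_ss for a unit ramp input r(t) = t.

e_ss = ∞

G(s) has no poles at the origin.
This is a Type 0 system; Kv = lim_{s→0} s·G(s) = 0, so the steady-state error for a ramp input is infinite.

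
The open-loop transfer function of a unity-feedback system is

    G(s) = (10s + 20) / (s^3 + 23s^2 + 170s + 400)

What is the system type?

The denominator has no factor of s at the origin — no free integrator — so this is a Type 0 system.

Type 0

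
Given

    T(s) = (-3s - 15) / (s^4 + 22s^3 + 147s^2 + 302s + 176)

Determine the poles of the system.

s = -2, -1, -8, -11

The poles are the roots of the denominator s^4 + 22s^3 + 147s^2 + 302s + 176 = 0.
Trying s = -2: the polynomial evaluates to 0, so (s + 2) is a factor.
Dividing out leaves s^3 + 20s^2 + 107s + 88 = 0.
This factors further as (s + 1)(s + 8)(s + 11) = 0.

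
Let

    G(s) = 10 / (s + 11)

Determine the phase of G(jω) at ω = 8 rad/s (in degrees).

∠G(j8) ≈ -36.03°

At s = j8: numerator = 10, denominator = 11 + j8.
∠G = ∠num − ∠den = 0° − (36.027°) = -36.03°.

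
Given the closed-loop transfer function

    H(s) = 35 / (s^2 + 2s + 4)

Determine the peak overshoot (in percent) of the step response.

%OS ≈ 16.3%

Comparing s^2 + 2s + 4 to s^2 + 2ζωₙs + ωₙ²: ωₙ = 2 rad/s and ζ = 2/(2·2) = 0.5.
%OS = 100·exp(−πζ/√(1−ζ²)) = 100·exp(−π·0.5/√(1−0.5²)) ≈ 16.3%.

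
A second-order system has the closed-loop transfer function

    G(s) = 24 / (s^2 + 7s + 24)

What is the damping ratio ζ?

Compare the denominator to the standard form s^2 + 2ζωₙs + ωₙ².
ωₙ² = 24, so ωₙ = √24 ≈ 4.899 rad/s.
2ζωₙ = 7, so ζ = 7/(2·√24) ≈ 0.7144.

ζ ≈ 0.7144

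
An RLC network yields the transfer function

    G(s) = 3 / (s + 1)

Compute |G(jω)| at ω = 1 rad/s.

Substitute s = j1: numerator = 3, denominator = 1 + j1.
|G(j1)| = |3| / |1 + j1| = 3 / 1.4142 ≈ 2.121.

|G(j1)| ≈ 2.121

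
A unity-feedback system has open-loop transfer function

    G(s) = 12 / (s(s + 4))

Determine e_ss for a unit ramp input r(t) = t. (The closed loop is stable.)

e_ss = 0.3333

G(s) has one pole at the origin.
This is a Type 1 system. Kv = lim_{s→0} s·G(s) = 12/4 = 3.
e_ss = 1/Kv = 1/(3) = 1/3 ≈ 0.3333.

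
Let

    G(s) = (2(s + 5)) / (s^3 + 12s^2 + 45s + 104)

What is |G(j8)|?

Substitute s = j8: numerator = 10 + j16, denominator = -664 - j152.
|G(j8)| = |10 + j16| / |-664 - j152| = 18.868 / 681.18 ≈ 0.02770.

|G(j8)| ≈ 0.02770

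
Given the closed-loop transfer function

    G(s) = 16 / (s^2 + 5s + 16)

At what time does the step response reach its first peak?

Comparing s^2 + 5s + 16 to s^2 + 2ζωₙs + ωₙ²: ωₙ = 4 rad/s and ζ = 5/(2·4) = 0.625.
ζωₙ = 5/2 = 2.5, so ω_d = ωₙ√(1−ζ²) = √(ωₙ² − (ζωₙ)²) = √(16 − 2.5²) = √9.75 ≈ 3.122 rad/s.
t_p = π/ω_d = π/3.122 ≈ 1.006 s.

t_p ≈ 1.006 s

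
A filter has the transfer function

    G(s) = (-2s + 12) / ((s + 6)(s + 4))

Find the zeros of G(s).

s = 6

Set the numerator to zero: -2s + 12 = 0, i.e. -2·(s - 6) = 0.
So s = 6.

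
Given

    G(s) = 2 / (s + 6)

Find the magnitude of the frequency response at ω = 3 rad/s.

|G(j3)| ≈ 0.2981

Substitute s = j3: numerator = 2, denominator = 6 + j3.
|G(j3)| = |2| / |6 + j3| = 2 / 6.7082 ≈ 0.2981.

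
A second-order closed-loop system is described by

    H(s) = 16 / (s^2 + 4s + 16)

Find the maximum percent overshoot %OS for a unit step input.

Comparing s^2 + 4s + 16 to s^2 + 2ζωₙs + ωₙ²: ωₙ = 4 rad/s and ζ = 4/(2·4) = 0.5.
%OS = 100·exp(−πζ/√(1−ζ²)) = 100·exp(−π·0.5/√(1−0.5²)) ≈ 16.3%.

%OS ≈ 16.3%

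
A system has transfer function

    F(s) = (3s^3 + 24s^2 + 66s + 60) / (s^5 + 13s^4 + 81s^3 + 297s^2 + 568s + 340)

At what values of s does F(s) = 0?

Set the numerator to zero: 3s^3 + 24s^2 + 66s + 60 = 0, i.e. 3·(s^3 + 8s^2 + 22s + 20) = 0.
Factoring: (s^2 + 6s + 10)(s + 2) = 0.

s = -3 ± j, -2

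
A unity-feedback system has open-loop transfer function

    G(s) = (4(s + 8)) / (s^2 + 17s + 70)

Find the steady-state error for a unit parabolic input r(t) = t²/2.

G(s) has no poles at the origin.
This is a Type 0 system; Ka = lim_{s→0} s^2·G(s) = 0, so the steady-state error for a parabola input is infinite.

e_ss = ∞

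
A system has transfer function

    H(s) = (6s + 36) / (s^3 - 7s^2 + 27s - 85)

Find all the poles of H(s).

The poles are the roots of the denominator s^3 - 7s^2 + 27s - 85 = 0.
Trying s = 5: the polynomial evaluates to 0, so (s - 5) is a factor.
Dividing out leaves s^2 - 2s + 17 = 0.
The quadratic formula then gives s = 1 ± 4j.

s = 1 + 4j, 1 - 4j, 5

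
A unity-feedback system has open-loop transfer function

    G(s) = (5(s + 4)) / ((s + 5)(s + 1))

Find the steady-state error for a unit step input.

e_ss = 0.2000

G(s) has no poles at the origin.
This is a Type 0 system. Kp = lim_{s→0} G(s) = 20/5 = 4.
e_ss = 1/(1 + Kp) = 1/(1 + 4) = 1/5 ≈ 0.2000.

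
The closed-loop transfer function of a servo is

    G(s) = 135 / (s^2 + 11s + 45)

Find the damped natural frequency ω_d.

ω_d ≈ 3.841 rad/s

Comparing s^2 + 11s + 45 to s^2 + 2ζωₙs + ωₙ²: ωₙ = √45 ≈ 6.708 rad/s and ζ = 11/(2·√45) ≈ 0.8199.
ζωₙ = 11/2 = 5.5, so ω_d = ωₙ√(1−ζ²) = √(ωₙ² − (ζωₙ)²) = √(45 − 5.5²) = √14.75 ≈ 3.841 rad/s.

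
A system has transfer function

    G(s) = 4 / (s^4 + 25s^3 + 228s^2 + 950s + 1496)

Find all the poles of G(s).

s = -5 + 3j, -5 - 3j, -11, -4

The poles are the roots of the denominator s^4 + 25s^3 + 228s^2 + 950s + 1496 = 0.
Trying s = -11: the polynomial evaluates to 0, so (s + 11) is a factor.
Dividing out leaves s^3 + 14s^2 + 74s + 136 = 0.
This factors further as (s^2 + 10s + 34)(s + 4) = 0.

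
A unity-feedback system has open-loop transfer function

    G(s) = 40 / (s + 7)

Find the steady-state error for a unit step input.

G(s) has no poles at the origin.
This is a Type 0 system. Kp = lim_{s→0} G(s) = 40/7.
e_ss = 1/(1 + Kp) = 1/(1 + 40/7) = 7/47 ≈ 0.1489.

e_ss = 0.1489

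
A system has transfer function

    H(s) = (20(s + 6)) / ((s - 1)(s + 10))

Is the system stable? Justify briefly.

unstable

The poles can be read from the denominator factors: s = 1, -10.
Since the pole(s) at s = 1 lie in the right half-plane, the system is unstable.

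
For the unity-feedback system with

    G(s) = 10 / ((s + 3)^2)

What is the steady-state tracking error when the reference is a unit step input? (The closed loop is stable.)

e_ss = 0.4737

G(s) has no poles at the origin.
This is a Type 0 system. Kp = lim_{s→0} G(s) = 10/9.
e_ss = 1/(1 + Kp) = 1/(1 + 10/9) = 9/19 ≈ 0.4737.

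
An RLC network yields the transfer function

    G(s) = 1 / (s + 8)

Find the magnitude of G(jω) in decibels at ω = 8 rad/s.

Substitute s = j8: numerator = 1, denominator = 8 + j8.
|G(j8)| = |1| / |8 + j8| = 1 / 11.314 ≈ 0.08839.
In decibels: 20·log₁₀(0.08839) ≈ -21.1 dB.

|G(j8)|_dB ≈ -21.1 dB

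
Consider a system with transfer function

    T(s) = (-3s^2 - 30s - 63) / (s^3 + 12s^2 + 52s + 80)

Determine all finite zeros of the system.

s = -7, -3

Set the numerator to zero: -3s^2 - 30s - 63 = 0, i.e. -3·(s^2 + 10s + 21) = 0.
Factoring: (s + 7)(s + 3) = 0.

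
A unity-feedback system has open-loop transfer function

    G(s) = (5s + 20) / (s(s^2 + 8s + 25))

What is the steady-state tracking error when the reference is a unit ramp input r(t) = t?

e_ss = 1.250

G(s) has one pole at the origin.
This is a Type 1 system. Kv = lim_{s→0} s·G(s) = 20/25 = 4/5.
e_ss = 1/Kv = 1/(4/5) = 5/4 ≈ 1.250.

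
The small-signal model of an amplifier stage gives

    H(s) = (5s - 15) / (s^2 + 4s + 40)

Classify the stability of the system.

The poles can be read from the denominator factors: s = -2 + 6j, -2 - 6j.
Since all poles lie strictly in the left half-plane, the system is stable.

stable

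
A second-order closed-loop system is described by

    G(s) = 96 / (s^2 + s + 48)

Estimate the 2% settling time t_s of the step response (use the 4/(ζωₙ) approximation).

Comparing s^2 + s + 48 to s^2 + 2ζωₙs + ωₙ²: ωₙ = √48 ≈ 6.928 rad/s and ζ = 1/(2·√48) ≈ 0.07217.
ζωₙ = 1/2 = 0.5, so t_s ≈ 4/(ζωₙ) = 4/0.5 = 8 s.

t_s ≈ 8 s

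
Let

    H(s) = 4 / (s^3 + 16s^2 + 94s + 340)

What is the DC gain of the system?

Set s = 0: H(0) = (4) / (340) = 1/85.

H(0) = 1/85 ≈ 0.01176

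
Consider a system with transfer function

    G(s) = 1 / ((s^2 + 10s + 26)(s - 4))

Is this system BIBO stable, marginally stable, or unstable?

The poles can be read from the denominator factors: s = -5 ± j, 4.
Since the pole(s) at s = 4 lie in the right half-plane, the system is unstable.

unstable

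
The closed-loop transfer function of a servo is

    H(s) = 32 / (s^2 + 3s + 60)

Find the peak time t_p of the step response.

Comparing s^2 + 3s + 60 to s^2 + 2ζωₙs + ωₙ²: ωₙ = √60 ≈ 7.746 rad/s and ζ = 3/(2·√60) ≈ 0.1936.
ζωₙ = 3/2 = 1.5, so ω_d = ωₙ√(1−ζ²) = √(ωₙ² − (ζωₙ)²) = √(60 − 1.5²) = √57.75 ≈ 7.599 rad/s.
t_p = π/ω_d = π/7.599 ≈ 0.4134 s.

t_p ≈ 0.4134 s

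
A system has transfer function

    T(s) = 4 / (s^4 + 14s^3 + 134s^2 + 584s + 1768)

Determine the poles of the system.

s = -3 + 5j, -3 - 5j, -4 + 6j, -4 - 6j

The poles are the roots of the denominator s^4 + 14s^3 + 134s^2 + 584s + 1768 = 0.
No real roots exist; factor into two real quadratics: (s^2 + 6s + 34)(s^2 + 8s + 52) = 0.
Each quadratic gives a conjugate pair via the quadratic formula.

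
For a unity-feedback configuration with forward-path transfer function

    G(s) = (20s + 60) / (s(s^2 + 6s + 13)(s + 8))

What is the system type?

The denominator has 1 factor of s at the origin (free integrator), so this is a Type 1 system.

Type 1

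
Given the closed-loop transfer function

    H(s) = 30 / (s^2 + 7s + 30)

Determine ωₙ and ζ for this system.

Compare the denominator to the standard form s^2 + 2ζωₙs + ωₙ².
ωₙ² = 30, so ωₙ = √30 ≈ 5.477 rad/s.
2ζωₙ = 7, so ζ = 7/(2·√30) ≈ 0.6390.

ωₙ ≈ 5.477 rad/s, ζ ≈ 0.6390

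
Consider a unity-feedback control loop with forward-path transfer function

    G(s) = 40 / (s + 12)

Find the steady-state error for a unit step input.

e_ss = 0.2308

G(s) has no poles at the origin.
This is a Type 0 system. Kp = lim_{s→0} G(s) = 40/12 = 10/3.
e_ss = 1/(1 + Kp) = 1/(1 + 10/3) = 3/13 ≈ 0.2308.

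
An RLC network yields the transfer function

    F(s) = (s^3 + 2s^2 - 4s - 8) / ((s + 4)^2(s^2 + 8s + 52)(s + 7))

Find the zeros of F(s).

Set the numerator to zero: s^3 + 2s^2 - 4s - 8 = 0.
Factoring: (s - 2)(s + 2)^2 = 0.

s = 2, -2, -2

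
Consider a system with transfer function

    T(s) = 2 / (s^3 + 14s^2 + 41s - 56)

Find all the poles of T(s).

The poles are the roots of the denominator s^3 + 14s^2 + 41s - 56 = 0.
Trying s = -8: the polynomial evaluates to 0, so (s + 8) is a factor.
Dividing out leaves s^2 + 6s - 7 = 0.
Factoring the quadratic: (s + 7)(s - 1) = 0.

s = -8, -7, 1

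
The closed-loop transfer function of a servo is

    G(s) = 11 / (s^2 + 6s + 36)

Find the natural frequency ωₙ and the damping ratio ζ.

ωₙ = 6 rad/s, ζ = 0.5

Compare the denominator to the standard form s^2 + 2ζωₙs + ωₙ².
ωₙ² = 36, so ωₙ = 6 rad/s.
2ζωₙ = 6, so ζ = 6/(2·6) = 0.5.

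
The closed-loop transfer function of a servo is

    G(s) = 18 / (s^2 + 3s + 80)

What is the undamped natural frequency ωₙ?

ωₙ ≈ 8.944 rad/s

Compare the denominator to the standard form s^2 + 2ζωₙs + ωₙ².
ωₙ² = 80, so ωₙ = √80 ≈ 8.944 rad/s.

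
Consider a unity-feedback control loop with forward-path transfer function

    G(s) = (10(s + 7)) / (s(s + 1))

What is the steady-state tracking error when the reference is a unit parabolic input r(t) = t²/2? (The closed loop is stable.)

e_ss = ∞

G(s) has one pole at the origin.
This is a Type 1 system; Ka = lim_{s→0} s^2·G(s) = 0, so the steady-state error for a parabola input is infinite.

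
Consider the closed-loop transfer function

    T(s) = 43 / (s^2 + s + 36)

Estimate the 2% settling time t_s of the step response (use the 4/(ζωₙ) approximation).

Comparing s^2 + s + 36 to s^2 + 2ζωₙs + ωₙ²: ωₙ = 6 rad/s and ζ = 1/(2·6) ≈ 0.08333.
ζωₙ = 1/2 = 0.5, so t_s ≈ 4/(ζωₙ) = 4/0.5 = 8 s.

t_s ≈ 8 s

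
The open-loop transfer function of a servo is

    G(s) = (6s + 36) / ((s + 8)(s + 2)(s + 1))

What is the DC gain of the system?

G(0) = 9/4 ≈ 2.250

Set s = 0: G(0) = (36) / (16) = 9/4.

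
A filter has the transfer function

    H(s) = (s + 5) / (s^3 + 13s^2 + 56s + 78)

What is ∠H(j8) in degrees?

∠H(j8) ≈ -126.9°

At s = j8: numerator = 5 + j8, denominator = -754 - j64.
∠H = ∠num − ∠den = 57.995° − (-175.15°) = 233.1°, which wraps to -126.9°.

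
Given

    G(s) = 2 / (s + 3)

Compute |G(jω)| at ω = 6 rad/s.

|G(j6)| ≈ 0.2981

Substitute s = j6: numerator = 2, denominator = 3 + j6.
|G(j6)| = |2| / |3 + j6| = 2 / 6.7082 ≈ 0.2981.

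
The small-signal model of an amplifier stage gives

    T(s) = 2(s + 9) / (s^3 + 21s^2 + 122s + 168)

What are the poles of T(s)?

The poles are the roots of the denominator s^3 + 21s^2 + 122s + 168 = 0.
Trying s = -12: the polynomial evaluates to 0, so (s + 12) is a factor.
Dividing out leaves s^2 + 9s + 14 = 0.
Factoring the quadratic: (s + 2)(s + 7) = 0.

s = -12, -2, -7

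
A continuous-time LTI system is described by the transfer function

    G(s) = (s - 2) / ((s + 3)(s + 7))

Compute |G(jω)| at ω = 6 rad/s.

|G(j6)| ≈ 0.1023

Substitute s = j6: numerator = -2 + j6, denominator = -15 + j60.
|G(j6)| = |-2 + j6| / |-15 + j60| = 6.3246 / 61.847 ≈ 0.1023.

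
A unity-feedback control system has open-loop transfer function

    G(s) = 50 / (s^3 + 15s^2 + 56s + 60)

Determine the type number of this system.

Type 0

The denominator has no factor of s at the origin — no free integrator — so this is a Type 0 system.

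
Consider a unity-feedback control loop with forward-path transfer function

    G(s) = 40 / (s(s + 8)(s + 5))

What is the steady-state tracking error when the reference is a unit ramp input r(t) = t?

G(s) has one pole at the origin.
This is a Type 1 system. Kv = lim_{s→0} s·G(s) = 40/40 = 1.
e_ss = 1/Kv = 1/(1) = 1.

e_ss = 1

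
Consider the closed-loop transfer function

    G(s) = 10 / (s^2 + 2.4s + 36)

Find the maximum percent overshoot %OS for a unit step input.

%OS ≈ 52.7%

Comparing s^2 + 2.4s + 36 to s^2 + 2ζωₙs + ωₙ²: ωₙ = 6 rad/s and ζ = 2.4/(2·6) = 0.2.
%OS = 100·exp(−πζ/√(1−ζ²)) = 100·exp(−π·0.2/√(1−0.2²)) ≈ 52.7%.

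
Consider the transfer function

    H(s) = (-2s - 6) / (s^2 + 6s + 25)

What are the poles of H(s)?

The poles are the roots of the denominator s^2 + 6s + 25 = 0.
Using the quadratic formula: s = (-6 ± √(-64))/2 = -3 ± 4j.

s = -3 + 4j, -3 - 4j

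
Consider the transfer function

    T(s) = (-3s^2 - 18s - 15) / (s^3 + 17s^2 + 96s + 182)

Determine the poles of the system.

s = -7, -5 + j, -5 - j

The poles are the roots of the denominator s^3 + 17s^2 + 96s + 182 = 0.
Trying s = -7: the polynomial evaluates to 0, so (s + 7) is a factor.
Dividing out leaves s^2 + 10s + 26 = 0.
The quadratic formula then gives s = -5 ± 1j.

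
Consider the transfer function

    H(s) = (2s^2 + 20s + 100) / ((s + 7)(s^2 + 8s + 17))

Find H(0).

H(0) = 100/119 ≈ 0.8403

Set s = 0: H(0) = (100) / (119) = 100/119.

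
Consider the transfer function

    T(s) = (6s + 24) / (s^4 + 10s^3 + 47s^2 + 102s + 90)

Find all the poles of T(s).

s = -3 + 3j, -3 - 3j, -2 + j, -2 - j

The poles are the roots of the denominator s^4 + 10s^3 + 47s^2 + 102s + 90 = 0.
No real roots exist; factor into two real quadratics: (s^2 + 6s + 18)(s^2 + 4s + 5) = 0.
Each quadratic gives a conjugate pair via the quadratic formula.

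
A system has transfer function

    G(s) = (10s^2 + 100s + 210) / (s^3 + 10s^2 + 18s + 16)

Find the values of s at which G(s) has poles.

The poles are the roots of the denominator s^3 + 10s^2 + 18s + 16 = 0.
Trying s = -8: the polynomial evaluates to 0, so (s + 8) is a factor.
Dividing out leaves s^2 + 2s + 2 = 0.
The quadratic formula then gives s = -1 ± 1j.

s = -1 + j, -1 - j, -8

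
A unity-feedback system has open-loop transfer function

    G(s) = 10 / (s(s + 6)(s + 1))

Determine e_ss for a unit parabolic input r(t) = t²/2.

e_ss = ∞

G(s) has one pole at the origin.
This is a Type 1 system; Ka = lim_{s→0} s^2·G(s) = 0, so the steady-state error for a parabola input is infinite.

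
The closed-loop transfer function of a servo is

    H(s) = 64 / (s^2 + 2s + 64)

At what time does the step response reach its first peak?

t_p ≈ 0.3958 s

Comparing s^2 + 2s + 64 to s^2 + 2ζωₙs + ωₙ²: ωₙ = 8 rad/s and ζ = 2/(2·8) = 0.125.
ζωₙ = 2/2 = 1, so ω_d = ωₙ√(1−ζ²) = √(ωₙ² − (ζωₙ)²) = √(64 − 1²) = √63 ≈ 7.937 rad/s.
t_p = π/ω_d = π/7.937 ≈ 0.3958 s.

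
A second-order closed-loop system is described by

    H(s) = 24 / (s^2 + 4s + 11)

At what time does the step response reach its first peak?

t_p ≈ 1.187 s

Comparing s^2 + 4s + 11 to s^2 + 2ζωₙs + ωₙ²: ωₙ = √11 ≈ 3.317 rad/s and ζ = 4/(2·√11) ≈ 0.6030.
ζωₙ = 4/2 = 2, so ω_d = ωₙ√(1−ζ²) = √(ωₙ² − (ζωₙ)²) = √(11 − 2²) = √7 ≈ 2.646 rad/s.
t_p = π/ω_d = π/2.646 ≈ 1.187 s.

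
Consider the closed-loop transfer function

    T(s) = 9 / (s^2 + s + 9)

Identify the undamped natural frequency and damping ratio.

ωₙ = 3 rad/s, ζ ≈ 0.1667

Compare the denominator to the standard form s^2 + 2ζωₙs + ωₙ².
ωₙ² = 9, so ωₙ = 3 rad/s.
2ζωₙ = 1, so ζ = 1/(2·3) ≈ 0.1667.
With ζ = 0.1667 the response is underdamped.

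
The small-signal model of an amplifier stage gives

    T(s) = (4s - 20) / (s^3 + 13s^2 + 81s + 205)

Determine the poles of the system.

The poles are the roots of the denominator s^3 + 13s^2 + 81s + 205 = 0.
Trying s = -5: the polynomial evaluates to 0, so (s + 5) is a factor.
Dividing out leaves s^2 + 8s + 41 = 0.
The quadratic formula then gives s = -4 ± 5j.

s = -4 + 5j, -4 - 5j, -5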